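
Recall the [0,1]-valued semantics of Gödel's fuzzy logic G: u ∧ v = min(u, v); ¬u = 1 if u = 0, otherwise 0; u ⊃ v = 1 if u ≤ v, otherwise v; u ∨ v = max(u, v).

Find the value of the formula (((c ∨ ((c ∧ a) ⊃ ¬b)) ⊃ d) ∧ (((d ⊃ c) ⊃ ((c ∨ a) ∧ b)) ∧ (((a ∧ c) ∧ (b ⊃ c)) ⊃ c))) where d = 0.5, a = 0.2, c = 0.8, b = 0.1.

(c ∧ a) = min(0.8, 0.2) = 0.2
¬b: Gödel ¬ of 0.1 = 0 (operand ≠ 0)
((c ∧ a) ⊃ ¬b): 0.2 > 0, so result = 0
(c ∨ ((c ∧ a) ⊃ ¬b)) = max(0.8, 0) = 0.8
((c ∨ ((c ∧ a) ⊃ ¬b)) ⊃ d): 0.8 > 0.5, so result = 0.5
(d ⊃ c): 0.5 ≤ 0.8, so result = 1
(c ∨ a) = max(0.8, 0.2) = 0.8
((c ∨ a) ∧ b) = min(0.8, 0.1) = 0.1
((d ⊃ c) ⊃ ((c ∨ a) ∧ b)): 1 > 0.1, so result = 0.1
(a ∧ c) = min(0.2, 0.8) = 0.2
(b ⊃ c): 0.1 ≤ 0.8, so result = 1
((a ∧ c) ∧ (b ⊃ c)) = min(0.2, 1) = 0.2
(((a ∧ c) ∧ (b ⊃ c)) ⊃ c): 0.2 ≤ 0.8, so result = 1
(((d ⊃ c) ⊃ ((c ∨ a) ∧ b)) ∧ (((a ∧ c) ∧ (b ⊃ c)) ⊃ c)) = min(0.1, 1) = 0.1
(((c ∨ ((c ∧ a) ⊃ ¬b)) ⊃ d) ∧ (((d ⊃ c) ⊃ ((c ∨ a) ∧ b)) ∧ (((a ∧ c) ∧ (b ⊃ c)) ⊃ c))) = min(0.5, 0.1) = 0.1

0.10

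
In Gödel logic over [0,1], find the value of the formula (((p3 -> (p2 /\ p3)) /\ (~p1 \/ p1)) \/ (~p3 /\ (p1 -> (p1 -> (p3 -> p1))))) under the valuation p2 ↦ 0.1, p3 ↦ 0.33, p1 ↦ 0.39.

(p2 /\ p3) = min(0.1, 0.33) = 0.1
(p3 -> (p2 /\ p3)): 0.33 > 0.1, so result = 0.1
~p1: Gödel ¬ of 0.39 = 0 (operand ≠ 0)
(~p1 \/ p1) = max(0, 0.39) = 0.39
((p3 -> (p2 /\ p3)) /\ (~p1 \/ p1)) = min(0.1, 0.39) = 0.1
~p3: Gödel ¬ of 0.33 = 0 (operand ≠ 0)
(p3 -> p1): 0.33 ≤ 0.39, so result = 1
(p1 -> (p3 -> p1)): 0.39 ≤ 1, so result = 1
(p1 -> (p1 -> (p3 -> p1))): 0.39 ≤ 1, so result = 1
(~p3 /\ (p1 -> (p1 -> (p3 -> p1)))) = min(0, 1) = 0
(((p3 -> (p2 /\ p3)) /\ (~p1 \/ p1)) \/ (~p3 /\ (p1 -> (p1 -> (p3 -> p1))))) = max(0.1, 0) = 0.1

0.10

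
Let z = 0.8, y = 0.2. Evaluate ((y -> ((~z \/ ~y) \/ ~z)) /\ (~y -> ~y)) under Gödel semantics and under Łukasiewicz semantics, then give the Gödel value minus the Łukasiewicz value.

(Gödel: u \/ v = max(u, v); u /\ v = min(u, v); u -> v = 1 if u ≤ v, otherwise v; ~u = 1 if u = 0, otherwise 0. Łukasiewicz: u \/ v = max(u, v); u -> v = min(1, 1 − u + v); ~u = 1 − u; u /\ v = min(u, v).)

Gödel evaluation:
  ~z: Gödel ¬ of 0.8 = 0 (operand ≠ 0)
  ~y: Gödel ¬ of 0.2 = 0 (operand ≠ 0)
  (~z \/ ~y) = max(0, 0) = 0
  ~z: Gödel ¬ of 0.8 = 0 (operand ≠ 0)
  ((~z \/ ~y) \/ ~z) = max(0, 0) = 0
  (y -> ((~z \/ ~y) \/ ~z)): 0.2 > 0, so result = 0
  ~y: Gödel ¬ of 0.2 = 0 (operand ≠ 0)
  ~y: Gödel ¬ of 0.2 = 0 (operand ≠ 0)
  (~y -> ~y): 0 ≤ 0, so result = 1
  ((y -> ((~z \/ ~y) \/ ~z)) /\ (~y -> ~y)) = min(0, 1) = 0
  Gödel value = 0
Łukasiewicz evaluation:
  ~z: Łukasiewicz ¬ gives 1 − 0.8 = 0.2
  ~y: Łukasiewicz ¬ gives 1 − 0.2 = 0.8
  (~z \/ ~y) = max(0.2, 0.8) = 0.8
  ~z: Łukasiewicz ¬ gives 1 − 0.8 = 0.2
  ((~z \/ ~y) \/ ~z) = max(0.8, 0.2) = 0.8
  (y -> ((~z \/ ~y) \/ ~z)): min(1, 1 − 0.2 + 0.8) = 1
  ~y: Łukasiewicz ¬ gives 1 − 0.2 = 0.8
  ~y: Łukasiewicz ¬ gives 1 − 0.2 = 0.8
  (~y -> ~y): min(1, 1 − 0.8 + 0.8) = 1
  ((y -> ((~z \/ ~y) \/ ~z)) /\ (~y -> ~y)) = min(1, 1) = 1
  Łukasiewicz value = 1
Difference: 0 − 1 = -1.00

-1.00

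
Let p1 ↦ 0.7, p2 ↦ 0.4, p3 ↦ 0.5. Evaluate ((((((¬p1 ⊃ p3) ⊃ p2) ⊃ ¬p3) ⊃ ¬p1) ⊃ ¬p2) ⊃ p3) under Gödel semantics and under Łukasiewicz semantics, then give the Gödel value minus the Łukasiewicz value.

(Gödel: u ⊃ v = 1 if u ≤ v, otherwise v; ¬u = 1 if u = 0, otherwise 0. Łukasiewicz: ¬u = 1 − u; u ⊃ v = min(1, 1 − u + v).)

Gödel evaluation:
  ¬p1: Gödel ¬ of 0.7 = 0 (operand ≠ 0)
  (¬p1 ⊃ p3): 0 ≤ 0.5, so result = 1
  ((¬p1 ⊃ p3) ⊃ p2): 1 > 0.4, so result = 0.4
  ¬p3: Gödel ¬ of 0.5 = 0 (operand ≠ 0)
  (((¬p1 ⊃ p3) ⊃ p2) ⊃ ¬p3): 0.4 > 0, so result = 0
  ¬p1: Gödel ¬ of 0.7 = 0 (operand ≠ 0)
  ((((¬p1 ⊃ p3) ⊃ p2) ⊃ ¬p3) ⊃ ¬p1): 0 ≤ 0, so result = 1
  ¬p2: Gödel ¬ of 0.4 = 0 (operand ≠ 0)
  (((((¬p1 ⊃ p3) ⊃ p2) ⊃ ¬p3) ⊃ ¬p1) ⊃ ¬p2): 1 > 0, so result = 0
  ((((((¬p1 ⊃ p3) ⊃ p2) ⊃ ¬p3) ⊃ ¬p1) ⊃ ¬p2) ⊃ p3): 0 ≤ 0.5, so result = 1
  Gödel value = 1
Łukasiewicz evaluation:
  ¬p1: Łukasiewicz ¬ gives 1 − 0.7 = 0.3
  (¬p1 ⊃ p3): min(1, 1 − 0.3 + 0.5) = 1
  ((¬p1 ⊃ p3) ⊃ p2): min(1, 1 − 1 + 0.4) = 0.4
  ¬p3: Łukasiewicz ¬ gives 1 − 0.5 = 0.5
  (((¬p1 ⊃ p3) ⊃ p2) ⊃ ¬p3): min(1, 1 − 0.4 + 0.5) = 1
  ¬p1: Łukasiewicz ¬ gives 1 − 0.7 = 0.3
  ((((¬p1 ⊃ p3) ⊃ p2) ⊃ ¬p3) ⊃ ¬p1): min(1, 1 − 1 + 0.3) = 0.3
  ¬p2: Łukasiewicz ¬ gives 1 − 0.4 = 0.6
  (((((¬p1 ⊃ p3) ⊃ p2) ⊃ ¬p3) ⊃ ¬p1) ⊃ ¬p2): min(1, 1 − 0.3 + 0.6) = 1
  ((((((¬p1 ⊃ p3) ⊃ p2) ⊃ ¬p3) ⊃ ¬p1) ⊃ ¬p2) ⊃ p3): min(1, 1 − 1 + 0.5) = 0.5
  Łukasiewicz value = 0.5
Difference: 1 − 0.5 = 0.50

0.50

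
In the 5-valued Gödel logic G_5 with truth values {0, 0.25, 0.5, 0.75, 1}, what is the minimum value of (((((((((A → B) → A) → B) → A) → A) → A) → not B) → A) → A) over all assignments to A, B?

0.25

The minimum is attained at A = 0.25, B = 0.25:
  (A → B): 0.25 ≤ 0.25, so result = 1
  ((A → B) → A): 1 > 0.25, so result = 0.25
  (((A → B) → A) → B): 0.25 ≤ 0.25, so result = 1
  ((((A → B) → A) → B) → A): 1 > 0.25, so result = 0.25
  (((((A → B) → A) → B) → A) → A): 0.25 ≤ 0.25, so result = 1
  ((((((A → B) → A) → B) → A) → A) → A): 1 > 0.25, so result = 0.25
  not B: Gödel ¬ of 0.25 = 0 (operand ≠ 0)
  (((((((A → B) → A) → B) → A) → A) → A) → not B): 0.25 > 0, so result = 0
  ((((((((A → B) → A) → B) → A) → A) → A) → not B) → A): 0 ≤ 0.25, so result = 1
  (((((((((A → B) → A) → B) → A) → A) → A) → not B) → A) → A): 1 > 0.25, so result = 0.25
Checking all 25 assignments confirms none give a value below 0.25.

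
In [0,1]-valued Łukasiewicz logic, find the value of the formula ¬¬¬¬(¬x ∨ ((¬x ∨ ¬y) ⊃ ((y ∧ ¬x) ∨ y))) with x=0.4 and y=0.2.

¬x: Łukasiewicz ¬ gives 1 − 0.4 = 0.6
¬x: Łukasiewicz ¬ gives 1 − 0.4 = 0.6
¬y: Łukasiewicz ¬ gives 1 − 0.2 = 0.8
(¬x ∨ ¬y) = max(0.6, 0.8) = 0.8
¬x: Łukasiewicz ¬ gives 1 − 0.4 = 0.6
(y ∧ ¬x) = min(0.2, 0.6) = 0.2
((y ∧ ¬x) ∨ y) = max(0.2, 0.2) = 0.2
((¬x ∨ ¬y) ⊃ ((y ∧ ¬x) ∨ y)): min(1, 1 − 0.8 + 0.2) = 0.4
(¬x ∨ ((¬x ∨ ¬y) ⊃ ((y ∧ ¬x) ∨ y))) = max(0.6, 0.4) = 0.6
¬(¬x ∨ ((¬x ∨ ¬y) ⊃ ((y ∧ ¬x) ∨ y))): Łukasiewicz ¬ gives 1 − 0.6 = 0.4
¬¬(¬x ∨ ((¬x ∨ ¬y) ⊃ ((y ∧ ¬x) ∨ y))): Łukasiewicz ¬ gives 1 − 0.4 = 0.6
¬¬¬(¬x ∨ ((¬x ∨ ¬y) ⊃ ((y ∧ ¬x) ∨ y))): Łukasiewicz ¬ gives 1 − 0.6 = 0.4
¬¬¬¬(¬x ∨ ((¬x ∨ ¬y) ⊃ ((y ∧ ¬x) ∨ y))): Łukasiewicz ¬ gives 1 − 0.4 = 0.6

0.60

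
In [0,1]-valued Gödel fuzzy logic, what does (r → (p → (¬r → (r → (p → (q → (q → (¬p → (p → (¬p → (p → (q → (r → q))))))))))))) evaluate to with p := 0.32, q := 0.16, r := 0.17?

¬r: Gödel ¬ of 0.17 = 0 (operand ≠ 0)
¬p: Gödel ¬ of 0.32 = 0 (operand ≠ 0)
¬p: Gödel ¬ of 0.32 = 0 (operand ≠ 0)
(r → q): 0.17 > 0.16, so result = 0.16
(q → (r → q)): 0.16 ≤ 0.16, so result = 1
(p → (q → (r → q))): 0.32 ≤ 1, so result = 1
(¬p → (p → (q → (r → q)))): 0 ≤ 1, so result = 1
(p → (¬p → (p → (q → (r → q))))): 0.32 ≤ 1, so result = 1
(¬p → (p → (¬p → (p → (q → (r → q)))))): 0 ≤ 1, so result = 1
(q → (¬p → (p → (¬p → (p → (q → (r → q))))))): 0.16 ≤ 1, so result = 1
(q → (q → (¬p → (p → (¬p → (p → (q → (r → q)))))))): 0.16 ≤ 1, so result = 1
(p → (q → (q → (¬p → (p → (¬p → (p → (q → (r → q))))))))): 0.32 ≤ 1, so result = 1
(r → (p → (q → (q → (¬p → (p → (¬p → (p → (q → (r → q)))))))))): 0.17 ≤ 1, so result = 1
(¬r → (r → (p → (q → (q → (¬p → (p → (¬p → (p → (q → (r → q))))))))))): 0 ≤ 1, so result = 1
(p → (¬r → (r → (p → (q → (q → (¬p → (p → (¬p → (p → (q → (r → q)))))))))))): 0.32 ≤ 1, so result = 1
(r → (p → (¬r → (r → (p → (q → (q → (¬p → (p → (¬p → (p → (q → (r → q))))))))))))): 0.17 ≤ 1, so result = 1

1.00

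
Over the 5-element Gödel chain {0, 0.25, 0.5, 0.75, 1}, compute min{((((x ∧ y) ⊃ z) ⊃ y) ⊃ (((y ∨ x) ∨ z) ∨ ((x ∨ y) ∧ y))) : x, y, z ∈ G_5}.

The minimum is attained at x = 0.25, y = 0.25, z = 0:
  (x ∧ y) = min(0.25, 0.25) = 0.25
  ((x ∧ y) ⊃ z): 0.25 > 0, so result = 0
  (((x ∧ y) ⊃ z) ⊃ y): 0 ≤ 0.25, so result = 1
  (y ∨ x) = max(0.25, 0.25) = 0.25
  ((y ∨ x) ∨ z) = max(0.25, 0) = 0.25
  (x ∨ y) = max(0.25, 0.25) = 0.25
  ((x ∨ y) ∧ y) = min(0.25, 0.25) = 0.25
  (((y ∨ x) ∨ z) ∨ ((x ∨ y) ∧ y)) = max(0.25, 0.25) = 0.25
  ((((x ∧ y) ⊃ z) ⊃ y) ⊃ (((y ∨ x) ∨ z) ∨ ((x ∨ y) ∧ y))): 1 > 0.25, so result = 0.25
Checking all 125 assignments confirms none give a value below 0.25.

0.25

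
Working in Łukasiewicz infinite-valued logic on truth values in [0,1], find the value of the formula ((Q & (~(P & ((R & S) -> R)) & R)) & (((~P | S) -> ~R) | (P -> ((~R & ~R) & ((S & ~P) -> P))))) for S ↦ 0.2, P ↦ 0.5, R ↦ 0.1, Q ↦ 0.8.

0.10

(R & S) = min(0.1, 0.2) = 0.1
((R & S) -> R): min(1, 1 − 0.1 + 0.1) = 1
(P & ((R & S) -> R)) = min(0.5, 1) = 0.5
~(P & ((R & S) -> R)): Łukasiewicz ¬ gives 1 − 0.5 = 0.5
(~(P & ((R & S) -> R)) & R) = min(0.5, 0.1) = 0.1
(Q & (~(P & ((R & S) -> R)) & R)) = min(0.8, 0.1) = 0.1
~P: Łukasiewicz ¬ gives 1 − 0.5 = 0.5
(~P | S) = max(0.5, 0.2) = 0.5
~R: Łukasiewicz ¬ gives 1 − 0.1 = 0.9
((~P | S) -> ~R): min(1, 1 − 0.5 + 0.9) = 1
~R: Łukasiewicz ¬ gives 1 − 0.1 = 0.9
~R: Łukasiewicz ¬ gives 1 − 0.1 = 0.9
(~R & ~R) = min(0.9, 0.9) = 0.9
~P: Łukasiewicz ¬ gives 1 − 0.5 = 0.5
(S & ~P) = min(0.2, 0.5) = 0.2
((S & ~P) -> P): min(1, 1 − 0.2 + 0.5) = 1
((~R & ~R) & ((S & ~P) -> P)) = min(0.9, 1) = 0.9
(P -> ((~R & ~R) & ((S & ~P) -> P))): min(1, 1 − 0.5 + 0.9) = 1
(((~P | S) -> ~R) | (P -> ((~R & ~R) & ((S & ~P) -> P)))) = max(1, 1) = 1
((Q & (~(P & ((R & S) -> R)) & R)) & (((~P | S) -> ~R) | (P -> ((~R & ~R) & ((S & ~P) -> P))))) = min(0.1, 1) = 0.1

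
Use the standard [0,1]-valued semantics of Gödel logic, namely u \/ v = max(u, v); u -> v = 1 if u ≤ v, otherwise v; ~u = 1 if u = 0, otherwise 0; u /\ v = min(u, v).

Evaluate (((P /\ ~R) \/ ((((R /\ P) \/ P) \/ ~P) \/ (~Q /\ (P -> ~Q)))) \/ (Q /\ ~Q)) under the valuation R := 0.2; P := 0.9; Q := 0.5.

0.90

~R: Gödel ¬ of 0.2 = 0 (operand ≠ 0)
(P /\ ~R) = min(0.9, 0) = 0
(R /\ P) = min(0.2, 0.9) = 0.2
((R /\ P) \/ P) = max(0.2, 0.9) = 0.9
~P: Gödel ¬ of 0.9 = 0 (operand ≠ 0)
(((R /\ P) \/ P) \/ ~P) = max(0.9, 0) = 0.9
~Q: Gödel ¬ of 0.5 = 0 (operand ≠ 0)
~Q: Gödel ¬ of 0.5 = 0 (operand ≠ 0)
(P -> ~Q): 0.9 > 0, so result = 0
(~Q /\ (P -> ~Q)) = min(0, 0) = 0
((((R /\ P) \/ P) \/ ~P) \/ (~Q /\ (P -> ~Q))) = max(0.9, 0) = 0.9
((P /\ ~R) \/ ((((R /\ P) \/ P) \/ ~P) \/ (~Q /\ (P -> ~Q)))) = max(0, 0.9) = 0.9
~Q: Gödel ¬ of 0.5 = 0 (operand ≠ 0)
(Q /\ ~Q) = min(0.5, 0) = 0
(((P /\ ~R) \/ ((((R /\ P) \/ P) \/ ~P) \/ (~Q /\ (P -> ~Q)))) \/ (Q /\ ~Q)) = max(0.9, 0) = 0.9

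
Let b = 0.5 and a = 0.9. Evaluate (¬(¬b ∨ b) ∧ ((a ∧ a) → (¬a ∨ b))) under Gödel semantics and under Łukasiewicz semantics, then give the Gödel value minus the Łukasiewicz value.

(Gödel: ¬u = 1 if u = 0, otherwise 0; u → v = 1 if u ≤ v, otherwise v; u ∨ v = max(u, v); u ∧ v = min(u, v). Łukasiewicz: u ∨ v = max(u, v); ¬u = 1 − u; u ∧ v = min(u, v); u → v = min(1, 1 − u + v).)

-0.50

Gödel evaluation:
  ¬b: Gödel ¬ of 0.5 = 0 (operand ≠ 0)
  (¬b ∨ b) = max(0, 0.5) = 0.5
  ¬(¬b ∨ b): Gödel ¬ of 0.5 = 0 (operand ≠ 0)
  (a ∧ a) = min(0.9, 0.9) = 0.9
  ¬a: Gödel ¬ of 0.9 = 0 (operand ≠ 0)
  (¬a ∨ b) = max(0, 0.5) = 0.5
  ((a ∧ a) → (¬a ∨ b)): 0.9 > 0.5, so result = 0.5
  (¬(¬b ∨ b) ∧ ((a ∧ a) → (¬a ∨ b))) = min(0, 0.5) = 0
  Gödel value = 0
Łukasiewicz evaluation:
  ¬b: Łukasiewicz ¬ gives 1 − 0.5 = 0.5
  (¬b ∨ b) = max(0.5, 0.5) = 0.5
  ¬(¬b ∨ b): Łukasiewicz ¬ gives 1 − 0.5 = 0.5
  (a ∧ a) = min(0.9, 0.9) = 0.9
  ¬a: Łukasiewicz ¬ gives 1 − 0.9 = 0.1
  (¬a ∨ b) = max(0.1, 0.5) = 0.5
  ((a ∧ a) → (¬a ∨ b)): min(1, 1 − 0.9 + 0.5) = 0.6
  (¬(¬b ∨ b) ∧ ((a ∧ a) → (¬a ∨ b))) = min(0.5, 0.6) = 0.5
  Łukasiewicz value = 0.5
Difference: 0 − 0.5 = -0.50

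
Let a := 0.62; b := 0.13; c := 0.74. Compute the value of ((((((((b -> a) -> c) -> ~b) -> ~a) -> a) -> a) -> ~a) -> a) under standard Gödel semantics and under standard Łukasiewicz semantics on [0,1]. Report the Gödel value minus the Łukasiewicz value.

0.14

Gödel evaluation:
  (b -> a): 0.13 ≤ 0.62, so result = 1
  ((b -> a) -> c): 1 > 0.74, so result = 0.74
  ~b: Gödel ¬ of 0.13 = 0 (operand ≠ 0)
  (((b -> a) -> c) -> ~b): 0.74 > 0, so result = 0
  ~a: Gödel ¬ of 0.62 = 0 (operand ≠ 0)
  ((((b -> a) -> c) -> ~b) -> ~a): 0 ≤ 0, so result = 1
  (((((b -> a) -> c) -> ~b) -> ~a) -> a): 1 > 0.62, so result = 0.62
  ((((((b -> a) -> c) -> ~b) -> ~a) -> a) -> a): 0.62 ≤ 0.62, so result = 1
  ~a: Gödel ¬ of 0.62 = 0 (operand ≠ 0)
  (((((((b -> a) -> c) -> ~b) -> ~a) -> a) -> a) -> ~a): 1 > 0, so result = 0
  ((((((((b -> a) -> c) -> ~b) -> ~a) -> a) -> a) -> ~a) -> a): 0 ≤ 0.62, so result = 1
  Gödel value = 1
Łukasiewicz evaluation:
  (b -> a): min(1, 1 − 0.13 + 0.62) = 1
  ((b -> a) -> c): min(1, 1 − 1 + 0.74) = 0.74
  ~b: Łukasiewicz ¬ gives 1 − 0.13 = 0.87
  (((b -> a) -> c) -> ~b): min(1, 1 − 0.74 + 0.87) = 1
  ~a: Łukasiewicz ¬ gives 1 − 0.62 = 0.38
  ((((b -> a) -> c) -> ~b) -> ~a): min(1, 1 − 1 + 0.38) = 0.38
  (((((b -> a) -> c) -> ~b) -> ~a) -> a): min(1, 1 − 0.38 + 0.62) = 1
  ((((((b -> a) -> c) -> ~b) -> ~a) -> a) -> a): min(1, 1 − 1 + 0.62) = 0.62
  ~a: Łukasiewicz ¬ gives 1 − 0.62 = 0.38
  (((((((b -> a) -> c) -> ~b) -> ~a) -> a) -> a) -> ~a): min(1, 1 − 0.62 + 0.38) = 0.76
  ((((((((b -> a) -> c) -> ~b) -> ~a) -> a) -> a) -> ~a) -> a): min(1, 1 − 0.76 + 0.62) = 0.86
  Łukasiewicz value = 0.86
Difference: 1 − 0.86 = 0.14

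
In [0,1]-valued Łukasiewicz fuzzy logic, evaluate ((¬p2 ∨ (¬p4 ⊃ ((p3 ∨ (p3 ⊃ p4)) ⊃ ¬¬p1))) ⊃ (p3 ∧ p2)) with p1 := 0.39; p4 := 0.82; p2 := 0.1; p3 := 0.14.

¬p2: Łukasiewicz ¬ gives 1 − 0.1 = 0.9
¬p4: Łukasiewicz ¬ gives 1 − 0.82 = 0.18
(p3 ⊃ p4): min(1, 1 − 0.14 + 0.82) = 1
(p3 ∨ (p3 ⊃ p4)) = max(0.14, 1) = 1
¬p1: Łukasiewicz ¬ gives 1 − 0.39 = 0.61
¬¬p1: Łukasiewicz ¬ gives 1 − 0.61 = 0.39
((p3 ∨ (p3 ⊃ p4)) ⊃ ¬¬p1): min(1, 1 − 1 + 0.39) = 0.39
(¬p4 ⊃ ((p3 ∨ (p3 ⊃ p4)) ⊃ ¬¬p1)): min(1, 1 − 0.18 + 0.39) = 1
(¬p2 ∨ (¬p4 ⊃ ((p3 ∨ (p3 ⊃ p4)) ⊃ ¬¬p1))) = max(0.9, 1) = 1
(p3 ∧ p2) = min(0.14, 0.1) = 0.1
((¬p2 ∨ (¬p4 ⊃ ((p3 ∨ (p3 ⊃ p4)) ⊃ ¬¬p1))) ⊃ (p3 ∧ p2)): min(1, 1 − 1 + 0.1) = 0.1

0.10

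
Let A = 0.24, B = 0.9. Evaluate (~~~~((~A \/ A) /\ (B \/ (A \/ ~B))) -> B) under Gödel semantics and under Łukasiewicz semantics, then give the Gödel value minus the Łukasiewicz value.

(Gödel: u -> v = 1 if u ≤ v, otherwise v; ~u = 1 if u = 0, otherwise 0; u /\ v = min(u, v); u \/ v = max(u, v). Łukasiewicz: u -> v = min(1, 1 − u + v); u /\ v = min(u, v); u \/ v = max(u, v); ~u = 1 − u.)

Gödel evaluation:
  ~A: Gödel ¬ of 0.24 = 0 (operand ≠ 0)
  (~A \/ A) = max(0, 0.24) = 0.24
  ~B: Gödel ¬ of 0.9 = 0 (operand ≠ 0)
  (A \/ ~B) = max(0.24, 0) = 0.24
  (B \/ (A \/ ~B)) = max(0.9, 0.24) = 0.9
  ((~A \/ A) /\ (B \/ (A \/ ~B))) = min(0.24, 0.9) = 0.24
  ~((~A \/ A) /\ (B \/ (A \/ ~B))): Gödel ¬ of 0.24 = 0 (operand ≠ 0)
  ~~((~A \/ A) /\ (B \/ (A \/ ~B))): Gödel ¬ of 0 = 1 (operand is 0)
  ~~~((~A \/ A) /\ (B \/ (A \/ ~B))): Gödel ¬ of 1 = 0 (operand ≠ 0)
  ~~~~((~A \/ A) /\ (B \/ (A \/ ~B))): Gödel ¬ of 0 = 1 (operand is 0)
  (~~~~((~A \/ A) /\ (B \/ (A \/ ~B))) -> B): 1 > 0.9, so result = 0.9
  Gödel value = 0.9
Łukasiewicz evaluation:
  ~A: Łukasiewicz ¬ gives 1 − 0.24 = 0.76
  (~A \/ A) = max(0.76, 0.24) = 0.76
  ~B: Łukasiewicz ¬ gives 1 − 0.9 = 0.1
  (A \/ ~B) = max(0.24, 0.1) = 0.24
  (B \/ (A \/ ~B)) = max(0.9, 0.24) = 0.9
  ((~A \/ A) /\ (B \/ (A \/ ~B))) = min(0.76, 0.9) = 0.76
  ~((~A \/ A) /\ (B \/ (A \/ ~B))): Łukasiewicz ¬ gives 1 − 0.76 = 0.24
  ~~((~A \/ A) /\ (B \/ (A \/ ~B))): Łukasiewicz ¬ gives 1 − 0.24 = 0.76
  ~~~((~A \/ A) /\ (B \/ (A \/ ~B))): Łukasiewicz ¬ gives 1 − 0.76 = 0.24
  ~~~~((~A \/ A) /\ (B \/ (A \/ ~B))): Łukasiewicz ¬ gives 1 − 0.24 = 0.76
  (~~~~((~A \/ A) /\ (B \/ (A \/ ~B))) -> B): min(1, 1 − 0.76 + 0.9) = 1
  Łukasiewicz value = 1
Difference: 0.9 − 1 = -0.10

-0.10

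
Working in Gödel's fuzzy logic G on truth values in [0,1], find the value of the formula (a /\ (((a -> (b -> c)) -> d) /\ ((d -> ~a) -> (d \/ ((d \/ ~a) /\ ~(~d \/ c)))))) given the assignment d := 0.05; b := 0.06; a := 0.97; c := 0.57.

(b -> c): 0.06 ≤ 0.57, so result = 1
(a -> (b -> c)): 0.97 ≤ 1, so result = 1
((a -> (b -> c)) -> d): 1 > 0.05, so result = 0.05
~a: Gödel ¬ of 0.97 = 0 (operand ≠ 0)
(d -> ~a): 0.05 > 0, so result = 0
~a: Gödel ¬ of 0.97 = 0 (operand ≠ 0)
(d \/ ~a) = max(0.05, 0) = 0.05
~d: Gödel ¬ of 0.05 = 0 (operand ≠ 0)
(~d \/ c) = max(0, 0.57) = 0.57
~(~d \/ c): Gödel ¬ of 0.57 = 0 (operand ≠ 0)
((d \/ ~a) /\ ~(~d \/ c)) = min(0.05, 0) = 0
(d \/ ((d \/ ~a) /\ ~(~d \/ c))) = max(0.05, 0) = 0.05
((d -> ~a) -> (d \/ ((d \/ ~a) /\ ~(~d \/ c)))): 0 ≤ 0.05, so result = 1
(((a -> (b -> c)) -> d) /\ ((d -> ~a) -> (d \/ ((d \/ ~a) /\ ~(~d \/ c))))) = min(0.05, 1) = 0.05
(a /\ (((a -> (b -> c)) -> d) /\ ((d -> ~a) -> (d \/ ((d \/ ~a) /\ ~(~d \/ c)))))) = min(0.97, 0.05) = 0.05

0.05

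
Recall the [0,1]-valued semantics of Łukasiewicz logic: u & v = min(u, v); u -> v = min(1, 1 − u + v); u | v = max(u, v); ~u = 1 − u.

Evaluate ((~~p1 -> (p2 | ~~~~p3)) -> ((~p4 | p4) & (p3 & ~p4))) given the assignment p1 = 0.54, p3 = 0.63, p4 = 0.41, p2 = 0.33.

0.59

~p1: Łukasiewicz ¬ gives 1 − 0.54 = 0.46
~~p1: Łukasiewicz ¬ gives 1 − 0.46 = 0.54
~p3: Łukasiewicz ¬ gives 1 − 0.63 = 0.37
~~p3: Łukasiewicz ¬ gives 1 − 0.37 = 0.63
~~~p3: Łukasiewicz ¬ gives 1 − 0.63 = 0.37
~~~~p3: Łukasiewicz ¬ gives 1 − 0.37 = 0.63
(p2 | ~~~~p3) = max(0.33, 0.63) = 0.63
(~~p1 -> (p2 | ~~~~p3)): min(1, 1 − 0.54 + 0.63) = 1
~p4: Łukasiewicz ¬ gives 1 − 0.41 = 0.59
(~p4 | p4) = max(0.59, 0.41) = 0.59
~p4: Łukasiewicz ¬ gives 1 − 0.41 = 0.59
(p3 & ~p4) = min(0.63, 0.59) = 0.59
((~p4 | p4) & (p3 & ~p4)) = min(0.59, 0.59) = 0.59
((~~p1 -> (p2 | ~~~~p3)) -> ((~p4 | p4) & (p3 & ~p4))): min(1, 1 − 1 + 0.59) = 0.59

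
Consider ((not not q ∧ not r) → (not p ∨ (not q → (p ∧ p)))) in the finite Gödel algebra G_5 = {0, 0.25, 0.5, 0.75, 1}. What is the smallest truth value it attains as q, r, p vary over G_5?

Every assignment gives 1. For instance at q = 0, r = 0, p = 0:
  not q: Gödel ¬ of 0 = 1 (operand is 0)
  not not q: Gödel ¬ of 1 = 0 (operand ≠ 0)
  not r: Gödel ¬ of 0 = 1 (operand is 0)
  (not not q ∧ not r) = min(0, 1) = 0
  not p: Gödel ¬ of 0 = 1 (operand is 0)
  not q: Gödel ¬ of 0 = 1 (operand is 0)
  (p ∧ p) = min(0, 0) = 0
  (not q → (p ∧ p)): 1 > 0, so result = 0
  (not p ∨ (not q → (p ∧ p))) = max(1, 0) = 1
  ((not not q ∧ not r) → (not p ∨ (not q → (p ∧ p)))): 0 ≤ 1, so result = 1
All 125 assignments give value 1 — the formula is a G_5-tautology.

1.00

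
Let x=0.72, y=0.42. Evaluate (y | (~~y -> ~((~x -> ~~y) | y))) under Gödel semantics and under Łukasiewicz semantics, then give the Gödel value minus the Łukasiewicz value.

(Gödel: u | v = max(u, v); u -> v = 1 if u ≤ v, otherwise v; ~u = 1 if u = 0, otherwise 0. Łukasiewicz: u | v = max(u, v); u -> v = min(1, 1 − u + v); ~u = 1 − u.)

Gödel evaluation:
  ~y: Gödel ¬ of 0.42 = 0 (operand ≠ 0)
  ~~y: Gödel ¬ of 0 = 1 (operand is 0)
  ~x: Gödel ¬ of 0.72 = 0 (operand ≠ 0)
  ~y: Gödel ¬ of 0.42 = 0 (operand ≠ 0)
  ~~y: Gödel ¬ of 0 = 1 (operand is 0)
  (~x -> ~~y): 0 ≤ 1, so result = 1
  ((~x -> ~~y) | y) = max(1, 0.42) = 1
  ~((~x -> ~~y) | y): Gödel ¬ of 1 = 0 (operand ≠ 0)
  (~~y -> ~((~x -> ~~y) | y)): 1 > 0, so result = 0
  (y | (~~y -> ~((~x -> ~~y) | y))) = max(0.42, 0) = 0.42
  Gödel value = 0.42
Łukasiewicz evaluation:
  ~y: Łukasiewicz ¬ gives 1 − 0.42 = 0.58
  ~~y: Łukasiewicz ¬ gives 1 − 0.58 = 0.42
  ~x: Łukasiewicz ¬ gives 1 − 0.72 = 0.28
  ~y: Łukasiewicz ¬ gives 1 − 0.42 = 0.58
  ~~y: Łukasiewicz ¬ gives 1 − 0.58 = 0.42
  (~x -> ~~y): min(1, 1 − 0.28 + 0.42) = 1
  ((~x -> ~~y) | y) = max(1, 0.42) = 1
  ~((~x -> ~~y) | y): Łukasiewicz ¬ gives 1 − 1 = 0
  (~~y -> ~((~x -> ~~y) | y)): min(1, 1 − 0.42 + 0) = 0.58
  (y | (~~y -> ~((~x -> ~~y) | y))) = max(0.42, 0.58) = 0.58
  Łukasiewicz value = 0.58
Difference: 0.42 − 0.58 = -0.16

-0.16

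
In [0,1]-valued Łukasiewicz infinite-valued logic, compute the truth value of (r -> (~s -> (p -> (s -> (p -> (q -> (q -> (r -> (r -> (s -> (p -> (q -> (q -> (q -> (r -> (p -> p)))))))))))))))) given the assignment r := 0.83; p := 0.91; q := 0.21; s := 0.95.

1.00

~s: Łukasiewicz ¬ gives 1 − 0.95 = 0.05
(p -> p): min(1, 1 − 0.91 + 0.91) = 1
(r -> (p -> p)): min(1, 1 − 0.83 + 1) = 1
(q -> (r -> (p -> p))): min(1, 1 − 0.21 + 1) = 1
(q -> (q -> (r -> (p -> p)))): min(1, 1 − 0.21 + 1) = 1
(q -> (q -> (q -> (r -> (p -> p))))): min(1, 1 − 0.21 + 1) = 1
(p -> (q -> (q -> (q -> (r -> (p -> p)))))): min(1, 1 − 0.91 + 1) = 1
(s -> (p -> (q -> (q -> (q -> (r -> (p -> p))))))): min(1, 1 − 0.95 + 1) = 1
(r -> (s -> (p -> (q -> (q -> (q -> (r -> (p -> p)))))))): min(1, 1 − 0.83 + 1) = 1
(r -> (r -> (s -> (p -> (q -> (q -> (q -> (r -> (p -> p))))))))): min(1, 1 − 0.83 + 1) = 1
(q -> (r -> (r -> (s -> (p -> (q -> (q -> (q -> (r -> (p -> p)))))))))): min(1, 1 − 0.21 + 1) = 1
(q -> (q -> (r -> (r -> (s -> (p -> (q -> (q -> (q -> (r -> (p -> p))))))))))): min(1, 1 − 0.21 + 1) = 1
(p -> (q -> (q -> (r -> (r -> (s -> (p -> (q -> (q -> (q -> (r -> (p -> p)))))))))))): min(1, 1 − 0.91 + 1) = 1
(s -> (p -> (q -> (q -> (r -> (r -> (s -> (p -> (q -> (q -> (q -> (r -> (p -> p))))))))))))): min(1, 1 − 0.95 + 1) = 1
(p -> (s -> (p -> (q -> (q -> (r -> (r -> (s -> (p -> (q -> (q -> (q -> (r -> (p -> p)))))))))))))): min(1, 1 − 0.91 + 1) = 1
(~s -> (p -> (s -> (p -> (q -> (q -> (r -> (r -> (s -> (p -> (q -> (q -> (q -> (r -> (p -> p))))))))))))))): min(1, 1 − 0.05 + 1) = 1
(r -> (~s -> (p -> (s -> (p -> (q -> (q -> (r -> (r -> (s -> (p -> (q -> (q -> (q -> (r -> (p -> p)))))))))))))))): min(1, 1 − 0.83 + 1) = 1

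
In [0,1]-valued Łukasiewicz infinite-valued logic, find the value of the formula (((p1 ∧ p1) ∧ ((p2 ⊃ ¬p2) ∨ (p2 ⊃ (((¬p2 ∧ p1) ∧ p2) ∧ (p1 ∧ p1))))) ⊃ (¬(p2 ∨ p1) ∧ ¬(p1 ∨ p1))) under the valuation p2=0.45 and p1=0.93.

0.14

(p1 ∧ p1) = min(0.93, 0.93) = 0.93
¬p2: Łukasiewicz ¬ gives 1 − 0.45 = 0.55
(p2 ⊃ ¬p2): min(1, 1 − 0.45 + 0.55) = 1
¬p2: Łukasiewicz ¬ gives 1 − 0.45 = 0.55
(¬p2 ∧ p1) = min(0.55, 0.93) = 0.55
((¬p2 ∧ p1) ∧ p2) = min(0.55, 0.45) = 0.45
(p1 ∧ p1) = min(0.93, 0.93) = 0.93
(((¬p2 ∧ p1) ∧ p2) ∧ (p1 ∧ p1)) = min(0.45, 0.93) = 0.45
(p2 ⊃ (((¬p2 ∧ p1) ∧ p2) ∧ (p1 ∧ p1))): min(1, 1 − 0.45 + 0.45) = 1
((p2 ⊃ ¬p2) ∨ (p2 ⊃ (((¬p2 ∧ p1) ∧ p2) ∧ (p1 ∧ p1)))) = max(1, 1) = 1
((p1 ∧ p1) ∧ ((p2 ⊃ ¬p2) ∨ (p2 ⊃ (((¬p2 ∧ p1) ∧ p2) ∧ (p1 ∧ p1))))) = min(0.93, 1) = 0.93
(p2 ∨ p1) = max(0.45, 0.93) = 0.93
¬(p2 ∨ p1): Łukasiewicz ¬ gives 1 − 0.93 = 0.07
(p1 ∨ p1) = max(0.93, 0.93) = 0.93
¬(p1 ∨ p1): Łukasiewicz ¬ gives 1 − 0.93 = 0.07
(¬(p2 ∨ p1) ∧ ¬(p1 ∨ p1)) = min(0.07, 0.07) = 0.07
(((p1 ∧ p1) ∧ ((p2 ⊃ ¬p2) ∨ (p2 ⊃ (((¬p2 ∧ p1) ∧ p2) ∧ (p1 ∧ p1))))) ⊃ (¬(p2 ∨ p1) ∧ ¬(p1 ∨ p1))): min(1, 1 − 0.93 + 0.07) = 0.14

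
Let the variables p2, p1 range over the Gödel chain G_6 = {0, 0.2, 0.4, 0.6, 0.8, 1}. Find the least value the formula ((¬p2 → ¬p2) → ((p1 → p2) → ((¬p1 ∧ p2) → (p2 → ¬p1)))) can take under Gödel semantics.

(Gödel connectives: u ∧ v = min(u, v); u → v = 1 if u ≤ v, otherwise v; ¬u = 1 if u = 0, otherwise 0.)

Every assignment gives 1. For instance at p2 = 0, p1 = 0:
  ¬p2: Gödel ¬ of 0 = 1 (operand is 0)
  ¬p2: Gödel ¬ of 0 = 1 (operand is 0)
  (¬p2 → ¬p2): 1 ≤ 1, so result = 1
  (p1 → p2): 0 ≤ 0, so result = 1
  ¬p1: Gödel ¬ of 0 = 1 (operand is 0)
  (¬p1 ∧ p2) = min(1, 0) = 0
  ¬p1: Gödel ¬ of 0 = 1 (operand is 0)
  (p2 → ¬p1): 0 ≤ 1, so result = 1
  ((¬p1 ∧ p2) → (p2 → ¬p1)): 0 ≤ 1, so result = 1
  ((p1 → p2) → ((¬p1 ∧ p2) → (p2 → ¬p1))): 1 ≤ 1, so result = 1
  ((¬p2 → ¬p2) → ((p1 → p2) → ((¬p1 ∧ p2) → (p2 → ¬p1)))): 1 ≤ 1, so result = 1
All 36 assignments give value 1 — the formula is a G_6-tautology.

1.00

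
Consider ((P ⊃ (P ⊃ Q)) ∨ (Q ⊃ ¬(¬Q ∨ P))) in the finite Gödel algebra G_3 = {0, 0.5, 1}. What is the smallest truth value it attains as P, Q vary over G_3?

0.50

The minimum is attained at P = 1, Q = 0.5:
  (P ⊃ Q): 1 > 0.5, so result = 0.5
  (P ⊃ (P ⊃ Q)): 1 > 0.5, so result = 0.5
  ¬Q: Gödel ¬ of 0.5 = 0 (operand ≠ 0)
  (¬Q ∨ P) = max(0, 1) = 1
  ¬(¬Q ∨ P): Gödel ¬ of 1 = 0 (operand ≠ 0)
  (Q ⊃ ¬(¬Q ∨ P)): 0.5 > 0, so result = 0
  ((P ⊃ (P ⊃ Q)) ∨ (Q ⊃ ¬(¬Q ∨ P))) = max(0.5, 0) = 0.5
Checking all 9 assignments confirms none give a value below 0.50.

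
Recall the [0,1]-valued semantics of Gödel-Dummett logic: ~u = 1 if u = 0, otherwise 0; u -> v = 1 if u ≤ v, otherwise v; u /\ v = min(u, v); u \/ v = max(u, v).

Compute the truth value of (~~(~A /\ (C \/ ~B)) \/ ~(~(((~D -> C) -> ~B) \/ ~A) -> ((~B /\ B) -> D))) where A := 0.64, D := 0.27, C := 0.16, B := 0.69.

0.00

~A: Gödel ¬ of 0.64 = 0 (operand ≠ 0)
~B: Gödel ¬ of 0.69 = 0 (operand ≠ 0)
(C \/ ~B) = max(0.16, 0) = 0.16
(~A /\ (C \/ ~B)) = min(0, 0.16) = 0
~(~A /\ (C \/ ~B)): Gödel ¬ of 0 = 1 (operand is 0)
~~(~A /\ (C \/ ~B)): Gödel ¬ of 1 = 0 (operand ≠ 0)
~D: Gödel ¬ of 0.27 = 0 (operand ≠ 0)
(~D -> C): 0 ≤ 0.16, so result = 1
~B: Gödel ¬ of 0.69 = 0 (operand ≠ 0)
((~D -> C) -> ~B): 1 > 0, so result = 0
~A: Gödel ¬ of 0.64 = 0 (operand ≠ 0)
(((~D -> C) -> ~B) \/ ~A) = max(0, 0) = 0
~(((~D -> C) -> ~B) \/ ~A): Gödel ¬ of 0 = 1 (operand is 0)
~B: Gödel ¬ of 0.69 = 0 (operand ≠ 0)
(~B /\ B) = min(0, 0.69) = 0
((~B /\ B) -> D): 0 ≤ 0.27, so result = 1
(~(((~D -> C) -> ~B) \/ ~A) -> ((~B /\ B) -> D)): 1 ≤ 1, so result = 1
~(~(((~D -> C) -> ~B) \/ ~A) -> ((~B /\ B) -> D)): Gödel ¬ of 1 = 0 (operand ≠ 0)
(~~(~A /\ (C \/ ~B)) \/ ~(~(((~D -> C) -> ~B) \/ ~A) -> ((~B /\ B) -> D))) = max(0, 0) = 0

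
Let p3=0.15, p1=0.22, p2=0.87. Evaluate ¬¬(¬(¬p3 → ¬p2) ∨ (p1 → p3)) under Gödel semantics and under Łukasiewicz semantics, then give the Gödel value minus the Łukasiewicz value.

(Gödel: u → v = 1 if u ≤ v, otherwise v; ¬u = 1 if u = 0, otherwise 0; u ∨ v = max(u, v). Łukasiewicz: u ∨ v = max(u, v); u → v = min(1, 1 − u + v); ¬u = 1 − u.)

0.07

Gödel evaluation:
  ¬p3: Gödel ¬ of 0.15 = 0 (operand ≠ 0)
  ¬p2: Gödel ¬ of 0.87 = 0 (operand ≠ 0)
  (¬p3 → ¬p2): 0 ≤ 0, so result = 1
  ¬(¬p3 → ¬p2): Gödel ¬ of 1 = 0 (operand ≠ 0)
  (p1 → p3): 0.22 > 0.15, so result = 0.15
  (¬(¬p3 → ¬p2) ∨ (p1 → p3)) = max(0, 0.15) = 0.15
  ¬(¬(¬p3 → ¬p2) ∨ (p1 → p3)): Gödel ¬ of 0.15 = 0 (operand ≠ 0)
  ¬¬(¬(¬p3 → ¬p2) ∨ (p1 → p3)): Gödel ¬ of 0 = 1 (operand is 0)
  Gödel value = 1
Łukasiewicz evaluation:
  ¬p3: Łukasiewicz ¬ gives 1 − 0.15 = 0.85
  ¬p2: Łukasiewicz ¬ gives 1 − 0.87 = 0.13
  (¬p3 → ¬p2): min(1, 1 − 0.85 + 0.13) = 0.28
  ¬(¬p3 → ¬p2): Łukasiewicz ¬ gives 1 − 0.28 = 0.72
  (p1 → p3): min(1, 1 − 0.22 + 0.15) = 0.93
  (¬(¬p3 → ¬p2) ∨ (p1 → p3)) = max(0.72, 0.93) = 0.93
  ¬(¬(¬p3 → ¬p2) ∨ (p1 → p3)): Łukasiewicz ¬ gives 1 − 0.93 = 0.07
  ¬¬(¬(¬p3 → ¬p2) ∨ (p1 → p3)): Łukasiewicz ¬ gives 1 − 0.07 = 0.93
  Łukasiewicz value = 0.93
Difference: 1 − 0.93 = 0.07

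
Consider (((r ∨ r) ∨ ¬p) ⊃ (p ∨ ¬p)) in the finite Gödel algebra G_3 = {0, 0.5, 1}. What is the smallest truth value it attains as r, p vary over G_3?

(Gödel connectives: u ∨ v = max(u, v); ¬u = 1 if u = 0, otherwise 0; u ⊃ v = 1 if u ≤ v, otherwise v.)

The minimum is attained at r = 1, p = 0.5:
  (r ∨ r) = max(1, 1) = 1
  ¬p: Gödel ¬ of 0.5 = 0 (operand ≠ 0)
  ((r ∨ r) ∨ ¬p) = max(1, 0) = 1
  ¬p: Gödel ¬ of 0.5 = 0 (operand ≠ 0)
  (p ∨ ¬p) = max(0.5, 0) = 0.5
  (((r ∨ r) ∨ ¬p) ⊃ (p ∨ ¬p)): 1 > 0.5, so result = 0.5
Checking all 9 assignments confirms none give a value below 0.50.

0.50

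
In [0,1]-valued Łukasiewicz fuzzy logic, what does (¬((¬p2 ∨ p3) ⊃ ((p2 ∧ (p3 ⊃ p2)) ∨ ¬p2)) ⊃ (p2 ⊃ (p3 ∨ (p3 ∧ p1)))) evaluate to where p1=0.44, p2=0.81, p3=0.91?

¬p2: Łukasiewicz ¬ gives 1 − 0.81 = 0.19
(¬p2 ∨ p3) = max(0.19, 0.91) = 0.91
(p3 ⊃ p2): min(1, 1 − 0.91 + 0.81) = 0.9
(p2 ∧ (p3 ⊃ p2)) = min(0.81, 0.9) = 0.81
¬p2: Łukasiewicz ¬ gives 1 − 0.81 = 0.19
((p2 ∧ (p3 ⊃ p2)) ∨ ¬p2) = max(0.81, 0.19) = 0.81
((¬p2 ∨ p3) ⊃ ((p2 ∧ (p3 ⊃ p2)) ∨ ¬p2)): min(1, 1 − 0.91 + 0.81) = 0.9
¬((¬p2 ∨ p3) ⊃ ((p2 ∧ (p3 ⊃ p2)) ∨ ¬p2)): Łukasiewicz ¬ gives 1 − 0.9 = 0.1
(p3 ∧ p1) = min(0.91, 0.44) = 0.44
(p3 ∨ (p3 ∧ p1)) = max(0.91, 0.44) = 0.91
(p2 ⊃ (p3 ∨ (p3 ∧ p1))): min(1, 1 − 0.81 + 0.91) = 1
(¬((¬p2 ∨ p3) ⊃ ((p2 ∧ (p3 ⊃ p2)) ∨ ¬p2)) ⊃ (p2 ⊃ (p3 ∨ (p3 ∧ p1)))): min(1, 1 − 0.1 + 1) = 1

1.00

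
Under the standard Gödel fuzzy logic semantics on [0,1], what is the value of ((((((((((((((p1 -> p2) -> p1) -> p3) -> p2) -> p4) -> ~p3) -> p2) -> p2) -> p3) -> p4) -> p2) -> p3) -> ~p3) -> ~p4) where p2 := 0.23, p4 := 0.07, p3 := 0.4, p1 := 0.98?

(p1 -> p2): 0.98 > 0.23, so result = 0.23
((p1 -> p2) -> p1): 0.23 ≤ 0.98, so result = 1
(((p1 -> p2) -> p1) -> p3): 1 > 0.4, so result = 0.4
((((p1 -> p2) -> p1) -> p3) -> p2): 0.4 > 0.23, so result = 0.23
(((((p1 -> p2) -> p1) -> p3) -> p2) -> p4): 0.23 > 0.07, so result = 0.07
~p3: Gödel ¬ of 0.4 = 0 (operand ≠ 0)
((((((p1 -> p2) -> p1) -> p3) -> p2) -> p4) -> ~p3): 0.07 > 0, so result = 0
(((((((p1 -> p2) -> p1) -> p3) -> p2) -> p4) -> ~p3) -> p2): 0 ≤ 0.23, so result = 1
((((((((p1 -> p2) -> p1) -> p3) -> p2) -> p4) -> ~p3) -> p2) -> p2): 1 > 0.23, so result = 0.23
(((((((((p1 -> p2) -> p1) -> p3) -> p2) -> p4) -> ~p3) -> p2) -> p2) -> p3): 0.23 ≤ 0.4, so result = 1
((((((((((p1 -> p2) -> p1) -> p3) -> p2) -> p4) -> ~p3) -> p2) -> p2) -> p3) -> p4): 1 > 0.07, so result = 0.07
(((((((((((p1 -> p2) -> p1) -> p3) -> p2) -> p4) -> ~p3) -> p2) -> p2) -> p3) -> p4) -> p2): 0.07 ≤ 0.23, so result = 1
((((((((((((p1 -> p2) -> p1) -> p3) -> p2) -> p4) -> ~p3) -> p2) -> p2) -> p3) -> p4) -> p2) -> p3): 1 > 0.4, so result = 0.4
~p3: Gödel ¬ of 0.4 = 0 (operand ≠ 0)
(((((((((((((p1 -> p2) -> p1) -> p3) -> p2) -> p4) -> ~p3) -> p2) -> p2) -> p3) -> p4) -> p2) -> p3) -> ~p3): 0.4 > 0, so result = 0
~p4: Gödel ¬ of 0.07 = 0 (operand ≠ 0)
((((((((((((((p1 -> p2) -> p1) -> p3) -> p2) -> p4) -> ~p3) -> p2) -> p2) -> p3) -> p4) -> p2) -> p3) -> ~p3) -> ~p4): 0 ≤ 0, so result = 1

1.00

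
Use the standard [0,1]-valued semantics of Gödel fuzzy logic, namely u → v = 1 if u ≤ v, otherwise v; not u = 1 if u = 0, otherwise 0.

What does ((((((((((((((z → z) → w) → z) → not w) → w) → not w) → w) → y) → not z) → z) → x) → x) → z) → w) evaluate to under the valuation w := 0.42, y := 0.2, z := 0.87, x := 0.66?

0.42

(z → z): 0.87 ≤ 0.87, so result = 1
((z → z) → w): 1 > 0.42, so result = 0.42
(((z → z) → w) → z): 0.42 ≤ 0.87, so result = 1
not w: Gödel ¬ of 0.42 = 0 (operand ≠ 0)
((((z → z) → w) → z) → not w): 1 > 0, so result = 0
(((((z → z) → w) → z) → not w) → w): 0 ≤ 0.42, so result = 1
not w: Gödel ¬ of 0.42 = 0 (operand ≠ 0)
((((((z → z) → w) → z) → not w) → w) → not w): 1 > 0, so result = 0
(((((((z → z) → w) → z) → not w) → w) → not w) → w): 0 ≤ 0.42, so result = 1
((((((((z → z) → w) → z) → not w) → w) → not w) → w) → y): 1 > 0.2, so result = 0.2
not z: Gödel ¬ of 0.87 = 0 (operand ≠ 0)
(((((((((z → z) → w) → z) → not w) → w) → not w) → w) → y) → not z): 0.2 > 0, so result = 0
((((((((((z → z) → w) → z) → not w) → w) → not w) → w) → y) → not z) → z): 0 ≤ 0.87, so result = 1
(((((((((((z → z) → w) → z) → not w) → w) → not w) → w) → y) → not z) → z) → x): 1 > 0.66, so result = 0.66
((((((((((((z → z) → w) → z) → not w) → w) → not w) → w) → y) → not z) → z) → x) → x): 0.66 ≤ 0.66, so result = 1
(((((((((((((z → z) → w) → z) → not w) → w) → not w) → w) → y) → not z) → z) → x) → x) → z): 1 > 0.87, so result = 0.87
((((((((((((((z → z) → w) → z) → not w) → w) → not w) → w) → y) → not z) → z) → x) → x) → z) → w): 0.87 > 0.42, so result = 0.42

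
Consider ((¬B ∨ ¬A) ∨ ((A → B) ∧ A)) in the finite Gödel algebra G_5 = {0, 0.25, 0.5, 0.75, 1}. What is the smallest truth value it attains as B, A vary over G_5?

0.25

The minimum is attained at B = 0.25, A = 0.25:
  ¬B: Gödel ¬ of 0.25 = 0 (operand ≠ 0)
  ¬A: Gödel ¬ of 0.25 = 0 (operand ≠ 0)
  (¬B ∨ ¬A) = max(0, 0) = 0
  (A → B): 0.25 ≤ 0.25, so result = 1
  ((A → B) ∧ A) = min(1, 0.25) = 0.25
  ((¬B ∨ ¬A) ∨ ((A → B) ∧ A)) = max(0, 0.25) = 0.25
Checking all 25 assignments confirms none give a value below 0.25.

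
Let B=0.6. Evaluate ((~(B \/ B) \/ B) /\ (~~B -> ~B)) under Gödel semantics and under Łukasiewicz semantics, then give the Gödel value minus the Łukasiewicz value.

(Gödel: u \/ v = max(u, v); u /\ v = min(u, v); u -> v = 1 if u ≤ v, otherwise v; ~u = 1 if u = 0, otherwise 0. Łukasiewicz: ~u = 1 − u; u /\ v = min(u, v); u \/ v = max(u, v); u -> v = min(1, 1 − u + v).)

-0.60

Gödel evaluation:
  (B \/ B) = max(0.6, 0.6) = 0.6
  ~(B \/ B): Gödel ¬ of 0.6 = 0 (operand ≠ 0)
  (~(B \/ B) \/ B) = max(0, 0.6) = 0.6
  ~B: Gödel ¬ of 0.6 = 0 (operand ≠ 0)
  ~~B: Gödel ¬ of 0 = 1 (operand is 0)
  ~B: Gödel ¬ of 0.6 = 0 (operand ≠ 0)
  (~~B -> ~B): 1 > 0, so result = 0
  ((~(B \/ B) \/ B) /\ (~~B -> ~B)) = min(0.6, 0) = 0
  Gödel value = 0
Łukasiewicz evaluation:
  (B \/ B) = max(0.6, 0.6) = 0.6
  ~(B \/ B): Łukasiewicz ¬ gives 1 − 0.6 = 0.4
  (~(B \/ B) \/ B) = max(0.4, 0.6) = 0.6
  ~B: Łukasiewicz ¬ gives 1 − 0.6 = 0.4
  ~~B: Łukasiewicz ¬ gives 1 − 0.4 = 0.6
  ~B: Łukasiewicz ¬ gives 1 − 0.6 = 0.4
  (~~B -> ~B): min(1, 1 − 0.6 + 0.4) = 0.8
  ((~(B \/ B) \/ B) /\ (~~B -> ~B)) = min(0.6, 0.8) = 0.6
  Łukasiewicz value = 0.6
Difference: 0 − 0.6 = -0.60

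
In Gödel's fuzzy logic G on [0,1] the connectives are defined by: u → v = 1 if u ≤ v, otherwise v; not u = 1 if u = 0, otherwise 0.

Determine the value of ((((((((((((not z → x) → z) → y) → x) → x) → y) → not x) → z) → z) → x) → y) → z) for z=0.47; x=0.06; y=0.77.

0.47

not z: Gödel ¬ of 0.47 = 0 (operand ≠ 0)
(not z → x): 0 ≤ 0.06, so result = 1
((not z → x) → z): 1 > 0.47, so result = 0.47
(((not z → x) → z) → y): 0.47 ≤ 0.77, so result = 1
((((not z → x) → z) → y) → x): 1 > 0.06, so result = 0.06
(((((not z → x) → z) → y) → x) → x): 0.06 ≤ 0.06, so result = 1
((((((not z → x) → z) → y) → x) → x) → y): 1 > 0.77, so result = 0.77
not x: Gödel ¬ of 0.06 = 0 (operand ≠ 0)
(((((((not z → x) → z) → y) → x) → x) → y) → not x): 0.77 > 0, so result = 0
((((((((not z → x) → z) → y) → x) → x) → y) → not x) → z): 0 ≤ 0.47, so result = 1
(((((((((not z → x) → z) → y) → x) → x) → y) → not x) → z) → z): 1 > 0.47, so result = 0.47
((((((((((not z → x) → z) → y) → x) → x) → y) → not x) → z) → z) → x): 0.47 > 0.06, so result = 0.06
(((((((((((not z → x) → z) → y) → x) → x) → y) → not x) → z) → z) → x) → y): 0.06 ≤ 0.77, so result = 1
((((((((((((not z → x) → z) → y) → x) → x) → y) → not x) → z) → z) → x) → y) → z): 1 > 0.47, so result = 0.47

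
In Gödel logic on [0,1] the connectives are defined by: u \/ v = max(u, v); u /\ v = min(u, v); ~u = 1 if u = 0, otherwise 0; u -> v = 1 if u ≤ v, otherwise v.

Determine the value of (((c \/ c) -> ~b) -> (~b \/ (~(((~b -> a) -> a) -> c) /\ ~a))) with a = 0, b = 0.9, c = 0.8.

1.00

(c \/ c) = max(0.8, 0.8) = 0.8
~b: Gödel ¬ of 0.9 = 0 (operand ≠ 0)
((c \/ c) -> ~b): 0.8 > 0, so result = 0
~b: Gödel ¬ of 0.9 = 0 (operand ≠ 0)
~b: Gödel ¬ of 0.9 = 0 (operand ≠ 0)
(~b -> a): 0 ≤ 0, so result = 1
((~b -> a) -> a): 1 > 0, so result = 0
(((~b -> a) -> a) -> c): 0 ≤ 0.8, so result = 1
~(((~b -> a) -> a) -> c): Gödel ¬ of 1 = 0 (operand ≠ 0)
~a: Gödel ¬ of 0 = 1 (operand is 0)
(~(((~b -> a) -> a) -> c) /\ ~a) = min(0, 1) = 0
(~b \/ (~(((~b -> a) -> a) -> c) /\ ~a)) = max(0, 0) = 0
(((c \/ c) -> ~b) -> (~b \/ (~(((~b -> a) -> a) -> c) /\ ~a))): 0 ≤ 0, so result = 1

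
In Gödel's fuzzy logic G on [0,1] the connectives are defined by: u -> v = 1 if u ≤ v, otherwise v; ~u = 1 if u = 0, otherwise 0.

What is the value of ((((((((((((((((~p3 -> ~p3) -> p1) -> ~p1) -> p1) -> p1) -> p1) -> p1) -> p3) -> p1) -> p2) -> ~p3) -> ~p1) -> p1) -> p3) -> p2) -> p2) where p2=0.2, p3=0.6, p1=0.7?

~p3: Gödel ¬ of 0.6 = 0 (operand ≠ 0)
~p3: Gödel ¬ of 0.6 = 0 (operand ≠ 0)
(~p3 -> ~p3): 0 ≤ 0, so result = 1
((~p3 -> ~p3) -> p1): 1 > 0.7, so result = 0.7
~p1: Gödel ¬ of 0.7 = 0 (operand ≠ 0)
(((~p3 -> ~p3) -> p1) -> ~p1): 0.7 > 0, so result = 0
((((~p3 -> ~p3) -> p1) -> ~p1) -> p1): 0 ≤ 0.7, so result = 1
(((((~p3 -> ~p3) -> p1) -> ~p1) -> p1) -> p1): 1 > 0.7, so result = 0.7
((((((~p3 -> ~p3) -> p1) -> ~p1) -> p1) -> p1) -> p1): 0.7 ≤ 0.7, so result = 1
(((((((~p3 -> ~p3) -> p1) -> ~p1) -> p1) -> p1) -> p1) -> p1): 1 > 0.7, so result = 0.7
((((((((~p3 -> ~p3) -> p1) -> ~p1) -> p1) -> p1) -> p1) -> p1) -> p3): 0.7 > 0.6, so result = 0.6
(((((((((~p3 -> ~p3) -> p1) -> ~p1) -> p1) -> p1) -> p1) -> p1) -> p3) -> p1): 0.6 ≤ 0.7, so result = 1
((((((((((~p3 -> ~p3) -> p1) -> ~p1) -> p1) -> p1) -> p1) -> p1) -> p3) -> p1) -> p2): 1 > 0.2, so result = 0.2
~p3: Gödel ¬ of 0.6 = 0 (operand ≠ 0)
(((((((((((~p3 -> ~p3) -> p1) -> ~p1) -> p1) -> p1) -> p1) -> p1) -> p3) -> p1) -> p2) -> ~p3): 0.2 > 0, so result = 0
~p1: Gödel ¬ of 0.7 = 0 (operand ≠ 0)
((((((((((((~p3 -> ~p3) -> p1) -> ~p1) -> p1) -> p1) -> p1) -> p1) -> p3) -> p1) -> p2) -> ~p3) -> ~p1): 0 ≤ 0, so result = 1
(((((((((((((~p3 -> ~p3) -> p1) -> ~p1) -> p1) -> p1) -> p1) -> p1) -> p3) -> p1) -> p2) -> ~p3) -> ~p1) -> p1): 1 > 0.7, so result = 0.7
((((((((((((((~p3 -> ~p3) -> p1) -> ~p1) -> p1) -> p1) -> p1) -> p1) -> p3) -> p1) -> p2) -> ~p3) -> ~p1) -> p1) -> p3): 0.7 > 0.6, so result = 0.6
(((((((((((((((~p3 -> ~p3) -> p1) -> ~p1) -> p1) -> p1) -> p1) -> p1) -> p3) -> p1) -> p2) -> ~p3) -> ~p1) -> p1) -> p3) -> p2): 0.6 > 0.2, so result = 0.2
((((((((((((((((~p3 -> ~p3) -> p1) -> ~p1) -> p1) -> p1) -> p1) -> p1) -> p3) -> p1) -> p2) -> ~p3) -> ~p1) -> p1) -> p3) -> p2) -> p2): 0.2 ≤ 0.2, so result = 1

1.00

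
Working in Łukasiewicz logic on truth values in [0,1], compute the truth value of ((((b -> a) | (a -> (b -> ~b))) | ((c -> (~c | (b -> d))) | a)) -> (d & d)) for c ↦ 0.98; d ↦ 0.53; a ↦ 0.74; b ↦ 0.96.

0.75

(b -> a): min(1, 1 − 0.96 + 0.74) = 0.78
~b: Łukasiewicz ¬ gives 1 − 0.96 = 0.04
(b -> ~b): min(1, 1 − 0.96 + 0.04) = 0.08
(a -> (b -> ~b)): min(1, 1 − 0.74 + 0.08) = 0.34
((b -> a) | (a -> (b -> ~b))) = max(0.78, 0.34) = 0.78
~c: Łukasiewicz ¬ gives 1 − 0.98 = 0.02
(b -> d): min(1, 1 − 0.96 + 0.53) = 0.57
(~c | (b -> d)) = max(0.02, 0.57) = 0.57
(c -> (~c | (b -> d))): min(1, 1 − 0.98 + 0.57) = 0.59
((c -> (~c | (b -> d))) | a) = max(0.59, 0.74) = 0.74
(((b -> a) | (a -> (b -> ~b))) | ((c -> (~c | (b -> d))) | a)) = max(0.78, 0.74) = 0.78
(d & d) = min(0.53, 0.53) = 0.53
((((b -> a) | (a -> (b -> ~b))) | ((c -> (~c | (b -> d))) | a)) -> (d & d)): min(1, 1 − 0.78 + 0.53) = 0.75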